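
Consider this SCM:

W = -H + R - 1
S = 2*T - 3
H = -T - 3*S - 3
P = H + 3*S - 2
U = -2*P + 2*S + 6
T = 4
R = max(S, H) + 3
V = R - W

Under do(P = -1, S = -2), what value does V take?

0

Under do(P = -1, S = -2), each intervened variable's structural equation is replaced by its fixed value.
H = -T - 3*S - 3  [with T=4, S=-2]  = -1
R = max(S, H) + 3  [with S=-2, H=-1]  = 2
W = -H + R - 1  [with H=-1, R=2]  = 2
V = R - W  [with R=2, W=2]  = 0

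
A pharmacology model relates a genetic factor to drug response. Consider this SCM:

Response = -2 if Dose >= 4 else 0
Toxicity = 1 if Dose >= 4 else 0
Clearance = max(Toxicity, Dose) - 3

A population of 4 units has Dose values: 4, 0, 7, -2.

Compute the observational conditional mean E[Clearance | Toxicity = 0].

-3

Observing Toxicity=0 restricts to units where Toxicity's equation naturally yields 0: Dose ∈ {0, -2}. In that subpopulation Clearance = -3, -3, mean -3.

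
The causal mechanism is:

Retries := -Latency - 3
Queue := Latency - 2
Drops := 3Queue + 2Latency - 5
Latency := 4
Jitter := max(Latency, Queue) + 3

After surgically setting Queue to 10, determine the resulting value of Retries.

-7

Under do(Queue=10), the mechanism Queue := Latency - 2 is discarded; Queue is fixed at 10.
Since Retries is not a descendant of the intervened variable, it is unaffected.
Retries = -Latency - 3  [with Latency=4]  = -7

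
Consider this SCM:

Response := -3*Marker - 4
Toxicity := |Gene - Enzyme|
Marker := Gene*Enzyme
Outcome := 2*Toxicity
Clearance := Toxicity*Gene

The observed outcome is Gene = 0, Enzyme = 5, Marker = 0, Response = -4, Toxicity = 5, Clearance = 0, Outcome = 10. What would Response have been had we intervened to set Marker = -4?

The intervention breaks the incoming arrows to Marker: Marker := Gene*Enzyme no longer applies, and Marker = -4.
Response = -3*Marker - 4  [with Marker=-4]  = 8

8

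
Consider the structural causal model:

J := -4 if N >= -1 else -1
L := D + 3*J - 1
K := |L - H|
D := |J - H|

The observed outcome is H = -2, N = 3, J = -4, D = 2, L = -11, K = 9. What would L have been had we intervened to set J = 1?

5

do(J=1) replaces the equation J := -4 if N >= -1 else -1 with the constant J = 1.
D = |J - H|  [with J=1, H=-2]  = 3
L = D + 3*J - 1  [with D=3, J=1]  = 5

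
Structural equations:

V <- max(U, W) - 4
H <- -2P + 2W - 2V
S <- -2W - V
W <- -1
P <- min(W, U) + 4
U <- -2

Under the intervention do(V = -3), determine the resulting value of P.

The intervention breaks the incoming arrows to V: V <- max(U, W) - 4 no longer applies, and V = -3.
P is not downstream of the intervention, so its value is determined by the original equations.
P = min(W, U) + 4  [with W=-1, U=-2]  = 2

2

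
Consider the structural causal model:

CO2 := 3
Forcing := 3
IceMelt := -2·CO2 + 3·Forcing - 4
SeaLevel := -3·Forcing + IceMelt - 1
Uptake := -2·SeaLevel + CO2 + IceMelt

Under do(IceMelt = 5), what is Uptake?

18

do(IceMelt=5) replaces the equation IceMelt := -2·CO2 + 3·Forcing - 4 with the constant IceMelt = 5.
SeaLevel = -3·Forcing + IceMelt - 1  [with Forcing=3, IceMelt=5]  = -5
Uptake = -2·SeaLevel + CO2 + IceMelt  [with SeaLevel=-5, CO2=3, IceMelt=5]  = 18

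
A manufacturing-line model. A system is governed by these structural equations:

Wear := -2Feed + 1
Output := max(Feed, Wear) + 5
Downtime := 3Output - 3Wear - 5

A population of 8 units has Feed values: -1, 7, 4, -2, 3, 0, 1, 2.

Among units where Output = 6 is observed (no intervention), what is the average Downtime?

E[Downtime|Output=6] averages over only the 2 units with Output=6 (Feed = 0, 1): Downtime = 10, 16, mean 13.

13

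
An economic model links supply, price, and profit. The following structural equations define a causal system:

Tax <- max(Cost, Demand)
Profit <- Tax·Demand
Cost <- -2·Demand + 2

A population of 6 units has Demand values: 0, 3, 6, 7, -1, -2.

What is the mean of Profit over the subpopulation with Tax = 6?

12

E[Profit|Tax=6] averages over only the 2 units with Tax=6 (Demand = 6, -2): Profit = 36, -12, mean 12.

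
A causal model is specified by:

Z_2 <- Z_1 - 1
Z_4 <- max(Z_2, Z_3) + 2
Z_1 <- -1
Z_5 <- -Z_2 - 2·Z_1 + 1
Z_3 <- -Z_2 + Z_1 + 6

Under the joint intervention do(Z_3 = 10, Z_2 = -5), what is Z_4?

The joint intervention fixes Z_3 = 10, Z_2 = -5, removing each variable's own equation.
Z_4 = max(Z_2, Z_3) + 2  [with Z_2=-5, Z_3=10]  = 12

12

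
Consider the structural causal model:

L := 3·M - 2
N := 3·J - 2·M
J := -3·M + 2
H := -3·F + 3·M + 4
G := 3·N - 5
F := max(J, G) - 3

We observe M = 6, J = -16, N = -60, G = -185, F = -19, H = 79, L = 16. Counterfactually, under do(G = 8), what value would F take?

5

Intervening sets G = 8 and removes its equation (G := 3·N - 5).
J = -3·M + 2  [with M=6]  = -16
F = max(J, G) - 3  [with J=-16, G=8]  = 5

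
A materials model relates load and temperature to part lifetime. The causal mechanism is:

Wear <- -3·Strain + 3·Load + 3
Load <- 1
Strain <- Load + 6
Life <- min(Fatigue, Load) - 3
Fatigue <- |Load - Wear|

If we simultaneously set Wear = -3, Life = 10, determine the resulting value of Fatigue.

4

The joint intervention fixes Wear = -3, Life = 10, removing each variable's own equation.
Fatigue = |Load - Wear|  [with Load=1, Wear=-3]  = 4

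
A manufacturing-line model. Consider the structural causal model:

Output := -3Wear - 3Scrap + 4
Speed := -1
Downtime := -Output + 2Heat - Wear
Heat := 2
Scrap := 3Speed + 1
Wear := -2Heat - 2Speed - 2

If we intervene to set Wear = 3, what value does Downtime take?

The intervention breaks the incoming arrows to Wear: Wear := -2Heat - 2Speed - 2 no longer applies, and Wear = 3.
Scrap = 3Speed + 1  [with Speed=-1]  = -2
Output = -3Wear - 3Scrap + 4  [with Wear=3, Scrap=-2]  = 1
Downtime = -Output + 2Heat - Wear  [with Output=1, Heat=2, Wear=3]  = 0

0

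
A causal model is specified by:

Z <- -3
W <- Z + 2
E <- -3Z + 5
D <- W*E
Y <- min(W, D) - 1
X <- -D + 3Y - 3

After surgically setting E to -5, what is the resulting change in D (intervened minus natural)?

19

The intervention breaks the incoming arrows to E: E <- -3Z + 5 no longer applies, and E = -5.
W = Z + 2  [with Z=-3]  = -1
D = W*E  [with W=-1, E=-5]  = 5
Without intervention: W = Z + 2  [with Z=-3]  = -1; E = -3Z + 5  [with Z=-3]  = 14; D = W*E  [with W=-1, E=14]  = -14.
Change = 5 − (-14) = 19.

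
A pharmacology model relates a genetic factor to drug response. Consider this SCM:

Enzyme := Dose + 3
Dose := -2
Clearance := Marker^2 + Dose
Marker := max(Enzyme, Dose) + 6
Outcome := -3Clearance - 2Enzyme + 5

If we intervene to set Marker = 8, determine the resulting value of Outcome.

do(Marker=8) replaces the equation Marker := max(Enzyme, Dose) + 6 with the constant Marker = 8.
Enzyme = Dose + 3  [with Dose=-2]  = 1
Clearance = Marker^2 + Dose  [with Marker=8, Dose=-2]  = 62
Outcome = -3Clearance - 2Enzyme + 5  [with Clearance=62, Enzyme=1]  = -183

-183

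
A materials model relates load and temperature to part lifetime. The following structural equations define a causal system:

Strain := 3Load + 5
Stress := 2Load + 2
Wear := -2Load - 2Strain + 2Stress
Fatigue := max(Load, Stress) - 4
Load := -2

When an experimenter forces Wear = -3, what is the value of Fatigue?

-6

Intervening sets Wear = -3 and removes its equation (Wear := -2Load - 2Strain + 2Stress).
No directed path runs from Wear to Fatigue, so Fatigue keeps its natural value.
Stress = 2Load + 2  [with Load=-2]  = -2
Fatigue = max(Load, Stress) - 4  [with Load=-2, Stress=-2]  = -6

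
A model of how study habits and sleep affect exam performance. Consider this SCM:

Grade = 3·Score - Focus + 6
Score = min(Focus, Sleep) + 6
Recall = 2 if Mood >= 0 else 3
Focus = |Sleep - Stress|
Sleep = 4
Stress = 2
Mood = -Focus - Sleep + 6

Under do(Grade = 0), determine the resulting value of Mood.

0

The intervention breaks the incoming arrows to Grade: Grade = 3·Score - Focus + 6 no longer applies, and Grade = 0.
Mood is not downstream of the intervention, so its value is determined by the original equations.
Focus = |Sleep - Stress|  [with Sleep=4, Stress=2]  = 2
Mood = -Focus - Sleep + 6  [with Focus=2, Sleep=4]  = 0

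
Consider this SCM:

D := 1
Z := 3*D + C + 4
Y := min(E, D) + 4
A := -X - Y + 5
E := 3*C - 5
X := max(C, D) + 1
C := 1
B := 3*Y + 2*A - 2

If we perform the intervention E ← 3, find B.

The intervention breaks the incoming arrows to E: E := 3*C - 5 no longer applies, and E = 3.
Y = min(E, D) + 4  [with E=3, D=1]  = 5
X = max(C, D) + 1  [with C=1, D=1]  = 2
A = -X - Y + 5  [with X=2, Y=5]  = -2
B = 3*Y + 2*A - 2  [with Y=5, A=-2]  = 9

9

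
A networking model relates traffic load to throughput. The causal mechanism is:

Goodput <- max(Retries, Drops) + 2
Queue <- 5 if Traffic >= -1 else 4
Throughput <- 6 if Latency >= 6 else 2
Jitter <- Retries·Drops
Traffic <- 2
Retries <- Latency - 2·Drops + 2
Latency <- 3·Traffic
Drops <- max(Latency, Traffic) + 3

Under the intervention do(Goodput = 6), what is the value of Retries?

do(Goodput=6) replaces the equation Goodput <- max(Retries, Drops) + 2 with the constant Goodput = 6.
Retries is not downstream of the intervention, so its value is determined by the original equations.
Latency = 3·Traffic  [with Traffic=2]  = 6
Drops = max(Latency, Traffic) + 3  [with Latency=6, Traffic=2]  = 9
Retries = Latency - 2·Drops + 2  [with Latency=6, Drops=9]  = -10

-10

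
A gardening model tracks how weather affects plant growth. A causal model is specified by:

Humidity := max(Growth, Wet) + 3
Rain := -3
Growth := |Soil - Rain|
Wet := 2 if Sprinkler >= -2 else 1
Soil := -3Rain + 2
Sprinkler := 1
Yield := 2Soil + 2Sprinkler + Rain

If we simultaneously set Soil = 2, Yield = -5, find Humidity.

Under do(Soil = 2, Yield = -5), each intervened variable's structural equation is replaced by its fixed value.
Wet = 2 if Sprinkler >= -2 else 1  [with Sprinkler=1]  = 2
Growth = |Soil - Rain|  [with Soil=2, Rain=-3]  = 5
Humidity = max(Growth, Wet) + 3  [with Growth=5, Wet=2]  = 8

8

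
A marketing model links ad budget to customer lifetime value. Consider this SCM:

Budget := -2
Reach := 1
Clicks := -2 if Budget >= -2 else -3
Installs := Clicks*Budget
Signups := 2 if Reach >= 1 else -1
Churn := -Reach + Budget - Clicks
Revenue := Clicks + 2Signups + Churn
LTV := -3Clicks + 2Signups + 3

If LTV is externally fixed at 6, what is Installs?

The intervention breaks the incoming arrows to LTV: LTV := -3Clicks + 2Signups + 3 no longer applies, and LTV = 6.
Since Installs is not a descendant of the intervened variable, it is unaffected.
Clicks = -2 if Budget >= -2 else -3  [with Budget=-2]  = -2
Installs = Clicks*Budget  [with Clicks=-2, Budget=-2]  = 4

4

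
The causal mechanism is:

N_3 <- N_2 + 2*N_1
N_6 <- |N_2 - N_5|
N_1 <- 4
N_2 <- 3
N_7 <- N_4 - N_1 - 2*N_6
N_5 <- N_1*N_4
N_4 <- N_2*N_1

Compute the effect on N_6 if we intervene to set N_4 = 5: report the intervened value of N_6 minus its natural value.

-28

Under do(N_4=5), the mechanism N_4 <- N_2*N_1 is discarded; N_4 is fixed at 5.
N_5 = N_1*N_4  [with N_1=4, N_4=5]  = 20
N_6 = |N_2 - N_5|  [with N_2=3, N_5=20]  = 17
Without intervention: N_4 = N_2*N_1  [with N_2=3, N_1=4]  = 12; N_5 = N_1*N_4  [with N_1=4, N_4=12]  = 48; N_6 = |N_2 - N_5|  [with N_2=3, N_5=48]  = 45.
Change = 17 − 45 = -28.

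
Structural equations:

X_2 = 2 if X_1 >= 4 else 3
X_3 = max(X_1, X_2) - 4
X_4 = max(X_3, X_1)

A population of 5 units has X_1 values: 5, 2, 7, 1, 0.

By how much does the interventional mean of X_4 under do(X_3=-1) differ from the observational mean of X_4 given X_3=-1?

do(X_3=-1) breaks X_3's dependence on X_1. With X_3=-1 fixed, X_4 across the units is 5, 2, 7, 1, 0, mean 3.
Conditioning on X_3=-1 selects the 3 unit(s) with X_1 ∈ {2, 1, 0}. Their X_4 values: 2, 1, 0. Mean = 1.
Difference = 3 − 1 = 2.

2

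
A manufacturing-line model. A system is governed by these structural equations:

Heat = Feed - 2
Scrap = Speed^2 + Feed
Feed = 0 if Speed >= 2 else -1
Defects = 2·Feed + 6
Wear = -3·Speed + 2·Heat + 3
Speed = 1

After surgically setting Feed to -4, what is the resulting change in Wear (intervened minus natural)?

Under do(Feed=-4), the mechanism Feed = 0 if Speed >= 2 else -1 is discarded; Feed is fixed at -4.
Heat = Feed - 2  [with Feed=-4]  = -6
Wear = -3·Speed + 2·Heat + 3  [with Speed=1, Heat=-6]  = -12
Without intervention: Feed = 0 if Speed >= 2 else -1  [with Speed=1]  = -1; Heat = Feed - 2  [with Feed=-1]  = -3; Wear = -3·Speed + 2·Heat + 3  [with Speed=1, Heat=-3]  = -6.
Change = -12 − (-6) = -6.

-6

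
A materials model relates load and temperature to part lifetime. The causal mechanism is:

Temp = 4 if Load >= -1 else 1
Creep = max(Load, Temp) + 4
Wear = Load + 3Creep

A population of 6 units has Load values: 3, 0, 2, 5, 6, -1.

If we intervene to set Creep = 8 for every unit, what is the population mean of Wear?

26.5

Under do(Creep=8), Creep's equation is replaced by Creep=8 for every unit. Per-unit Wear: 27, 24, 26, 29, 30, 23. Mean = 26.5.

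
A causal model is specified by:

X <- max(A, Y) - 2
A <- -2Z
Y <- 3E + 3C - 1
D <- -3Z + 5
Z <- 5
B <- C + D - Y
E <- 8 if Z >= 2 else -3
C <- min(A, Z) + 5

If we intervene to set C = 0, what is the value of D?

Intervening sets C = 0 and removes its equation (C <- min(A, Z) + 5).
No directed path runs from C to D, so D keeps its natural value.
D = -3Z + 5  [with Z=5]  = -10

-10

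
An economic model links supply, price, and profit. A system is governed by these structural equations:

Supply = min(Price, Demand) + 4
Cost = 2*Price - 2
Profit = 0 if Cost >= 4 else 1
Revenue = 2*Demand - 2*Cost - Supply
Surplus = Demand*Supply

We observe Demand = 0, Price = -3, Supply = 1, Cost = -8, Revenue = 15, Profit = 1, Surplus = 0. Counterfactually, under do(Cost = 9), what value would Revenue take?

Intervening sets Cost = 9 and removes its equation (Cost = 2*Price - 2).
Supply = min(Price, Demand) + 4  [with Price=-3, Demand=0]  = 1
Revenue = 2*Demand - 2*Cost - Supply  [with Demand=0, Cost=9, Supply=1]  = -19

-19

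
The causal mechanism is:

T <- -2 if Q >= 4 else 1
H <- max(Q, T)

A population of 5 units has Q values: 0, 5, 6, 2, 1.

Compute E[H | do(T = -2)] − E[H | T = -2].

do(T=-2) breaks T's dependence on Q. With T=-2 fixed, H across the units is 0, 5, 6, 2, 1, mean 2.8.
Observing T=-2 restricts to units where T's equation naturally yields -2: Q ∈ {5, 6}. In that subpopulation H = 5, 6, mean 5.5.
Difference = 2.8 − 5.5 = -2.7.

-2.7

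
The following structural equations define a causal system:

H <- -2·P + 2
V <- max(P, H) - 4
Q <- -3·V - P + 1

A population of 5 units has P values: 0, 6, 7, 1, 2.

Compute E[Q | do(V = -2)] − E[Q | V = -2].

Under do(V=-2), V's equation is replaced by V=-2 for every unit. Per-unit Q: 7, 1, 0, 6, 5. Mean = 3.8.
Observing V=-2 restricts to units where V's equation naturally yields -2: P ∈ {0, 2}. In that subpopulation Q = 7, 5, mean 6.
Difference = 3.8 − 6 = -2.2.

-2.2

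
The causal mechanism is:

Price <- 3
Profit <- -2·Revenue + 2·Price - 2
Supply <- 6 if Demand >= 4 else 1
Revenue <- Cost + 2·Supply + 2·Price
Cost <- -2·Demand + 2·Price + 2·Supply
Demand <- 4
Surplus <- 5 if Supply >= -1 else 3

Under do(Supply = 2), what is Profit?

The intervention breaks the incoming arrows to Supply: Supply <- 6 if Demand >= 4 else 1 no longer applies, and Supply = 2.
Cost = -2·Demand + 2·Price + 2·Supply  [with Demand=4, Price=3, Supply=2]  = 2
Revenue = Cost + 2·Supply + 2·Price  [with Cost=2, Supply=2, Price=3]  = 12
Profit = -2·Revenue + 2·Price - 2  [with Revenue=12, Price=3]  = -20

-20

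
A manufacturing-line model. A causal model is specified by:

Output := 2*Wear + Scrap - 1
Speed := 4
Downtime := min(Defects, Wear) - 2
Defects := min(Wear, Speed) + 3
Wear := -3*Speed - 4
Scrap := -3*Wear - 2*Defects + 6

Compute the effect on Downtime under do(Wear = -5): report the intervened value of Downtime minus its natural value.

Under do(Wear=-5), the mechanism Wear := -3*Speed - 4 is discarded; Wear is fixed at -5.
Defects = min(Wear, Speed) + 3  [with Wear=-5, Speed=4]  = -2
Downtime = min(Defects, Wear) - 2  [with Defects=-2, Wear=-5]  = -7
Without intervention: Wear = -3*Speed - 4  [with Speed=4]  = -16; Defects = min(Wear, Speed) + 3  [with Wear=-16, Speed=4]  = -13; Downtime = min(Defects, Wear) - 2  [with Defects=-13, Wear=-16]  = -18.
Change = -7 − (-18) = 11.

11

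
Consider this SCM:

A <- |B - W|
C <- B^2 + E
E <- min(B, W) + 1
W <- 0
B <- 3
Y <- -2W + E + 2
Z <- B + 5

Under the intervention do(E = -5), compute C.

4

The intervention breaks the incoming arrows to E: E <- min(B, W) + 1 no longer applies, and E = -5.
C = B^2 + E  [with B=3, E=-5]  = 4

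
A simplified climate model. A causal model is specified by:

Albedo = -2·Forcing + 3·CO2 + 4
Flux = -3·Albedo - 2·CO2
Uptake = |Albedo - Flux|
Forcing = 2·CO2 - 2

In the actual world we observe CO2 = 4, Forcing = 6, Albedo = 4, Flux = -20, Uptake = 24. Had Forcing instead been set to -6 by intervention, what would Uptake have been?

120

do(Forcing=-6) replaces the equation Forcing = 2·CO2 - 2 with the constant Forcing = -6.
Albedo = -2·Forcing + 3·CO2 + 4  [with Forcing=-6, CO2=4]  = 28
Flux = -3·Albedo - 2·CO2  [with Albedo=28, CO2=4]  = -92
Uptake = |Albedo - Flux|  [with Albedo=28, Flux=-92]  = 120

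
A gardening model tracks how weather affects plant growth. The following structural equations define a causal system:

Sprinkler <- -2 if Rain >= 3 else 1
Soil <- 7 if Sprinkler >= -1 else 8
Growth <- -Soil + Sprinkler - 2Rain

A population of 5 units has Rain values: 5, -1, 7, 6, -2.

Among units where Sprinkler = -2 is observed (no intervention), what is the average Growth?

Observing Sprinkler=-2 restricts to units where Sprinkler's equation naturally yields -2: Rain ∈ {5, 7, 6}. In that subpopulation Growth = -20, -24, -22, mean -22.

-22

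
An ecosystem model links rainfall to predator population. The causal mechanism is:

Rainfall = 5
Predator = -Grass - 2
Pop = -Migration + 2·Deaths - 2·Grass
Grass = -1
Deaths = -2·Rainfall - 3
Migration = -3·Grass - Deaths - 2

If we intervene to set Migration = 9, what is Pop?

-33

The intervention breaks the incoming arrows to Migration: Migration = -3·Grass - Deaths - 2 no longer applies, and Migration = 9.
Deaths = -2·Rainfall - 3  [with Rainfall=5]  = -13
Pop = -Migration + 2·Deaths - 2·Grass  [with Migration=9, Deaths=-13, Grass=-1]  = -33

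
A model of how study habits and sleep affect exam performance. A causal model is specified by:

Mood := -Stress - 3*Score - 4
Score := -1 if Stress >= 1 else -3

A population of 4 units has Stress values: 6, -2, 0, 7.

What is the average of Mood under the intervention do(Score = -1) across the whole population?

-3.75

Every unit gets Score=-1 under the intervention. Mood values become -7, 1, -1, -8; E[Mood|do(Score=-1)] = -3.75.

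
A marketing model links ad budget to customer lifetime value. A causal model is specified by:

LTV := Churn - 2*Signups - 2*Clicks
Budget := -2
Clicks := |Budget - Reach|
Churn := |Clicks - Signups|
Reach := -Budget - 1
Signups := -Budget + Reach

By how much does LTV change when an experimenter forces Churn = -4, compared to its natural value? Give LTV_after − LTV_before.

The intervention breaks the incoming arrows to Churn: Churn := |Clicks - Signups| no longer applies, and Churn = -4.
Reach = -Budget - 1  [with Budget=-2]  = 1
Clicks = |Budget - Reach|  [with Budget=-2, Reach=1]  = 3
Signups = -Budget + Reach  [with Budget=-2, Reach=1]  = 3
LTV = Churn - 2*Signups - 2*Clicks  [with Churn=-4, Signups=3, Clicks=3]  = -16
Without intervention: Reach = -Budget - 1  [with Budget=-2]  = 1; Clicks = |Budget - Reach|  [with Budget=-2, Reach=1]  = 3; Signups = -Budget + Reach  [with Budget=-2, Reach=1]  = 3; Churn = |Clicks - Signups|  [with Clicks=3, Signups=3]  = 0; LTV = Churn - 2*Signups - 2*Clicks  [with Churn=0, Signups=3, Clicks=3]  = -12.
Change = -16 − (-12) = -4.

-4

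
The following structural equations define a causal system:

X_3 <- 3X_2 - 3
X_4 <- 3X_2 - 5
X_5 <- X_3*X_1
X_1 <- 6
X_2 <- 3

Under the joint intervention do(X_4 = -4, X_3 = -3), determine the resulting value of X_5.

The joint intervention fixes X_4 = -4, X_3 = -3, removing each variable's own equation.
X_5 = X_3*X_1  [with X_3=-3, X_1=6]  = -18

-18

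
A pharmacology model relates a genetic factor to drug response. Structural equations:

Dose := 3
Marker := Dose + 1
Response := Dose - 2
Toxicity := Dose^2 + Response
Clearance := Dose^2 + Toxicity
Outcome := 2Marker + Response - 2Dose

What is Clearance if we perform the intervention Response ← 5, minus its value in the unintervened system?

4

do(Response=5) replaces the equation Response := Dose - 2 with the constant Response = 5.
Toxicity = Dose^2 + Response  [with Dose=3, Response=5]  = 14
Clearance = Dose^2 + Toxicity  [with Dose=3, Toxicity=14]  = 23
Without intervention: Response = Dose - 2  [with Dose=3]  = 1; Toxicity = Dose^2 + Response  [with Dose=3, Response=1]  = 10; Clearance = Dose^2 + Toxicity  [with Dose=3, Toxicity=10]  = 19.
Change = 23 − 19 = 4.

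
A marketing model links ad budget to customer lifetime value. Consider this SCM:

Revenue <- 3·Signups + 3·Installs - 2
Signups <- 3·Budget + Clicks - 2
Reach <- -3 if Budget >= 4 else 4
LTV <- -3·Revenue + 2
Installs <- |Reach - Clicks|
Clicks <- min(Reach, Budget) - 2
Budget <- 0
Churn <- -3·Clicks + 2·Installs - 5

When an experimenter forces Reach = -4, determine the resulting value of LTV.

62

do(Reach=-4) replaces the equation Reach <- -3 if Budget >= 4 else 4 with the constant Reach = -4.
Clicks = min(Reach, Budget) - 2  [with Reach=-4, Budget=0]  = -6
Installs = |Reach - Clicks|  [with Reach=-4, Clicks=-6]  = 2
Signups = 3·Budget + Clicks - 2  [with Budget=0, Clicks=-6]  = -8
Revenue = 3·Signups + 3·Installs - 2  [with Signups=-8, Installs=2]  = -20
LTV = -3·Revenue + 2  [with Revenue=-20]  = 62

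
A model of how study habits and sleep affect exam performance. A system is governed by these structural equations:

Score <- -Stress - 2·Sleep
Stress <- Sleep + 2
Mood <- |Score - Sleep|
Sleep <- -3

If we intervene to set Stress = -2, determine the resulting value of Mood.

11

Under do(Stress=-2), the mechanism Stress <- Sleep + 2 is discarded; Stress is fixed at -2.
Score = -Stress - 2·Sleep  [with Stress=-2, Sleep=-3]  = 8
Mood = |Score - Sleep|  [with Score=8, Sleep=-3]  = 11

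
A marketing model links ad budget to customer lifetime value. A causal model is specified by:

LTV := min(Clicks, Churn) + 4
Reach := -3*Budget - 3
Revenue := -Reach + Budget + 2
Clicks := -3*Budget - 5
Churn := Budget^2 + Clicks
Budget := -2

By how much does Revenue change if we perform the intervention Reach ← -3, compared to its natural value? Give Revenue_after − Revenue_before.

6

do(Reach=-3) replaces the equation Reach := -3*Budget - 3 with the constant Reach = -3.
Revenue = -Reach + Budget + 2  [with Reach=-3, Budget=-2]  = 3
Without intervention: Reach = -3*Budget - 3  [with Budget=-2]  = 3; Revenue = -Reach + Budget + 2  [with Reach=3, Budget=-2]  = -3.
Change = 3 − (-3) = 6.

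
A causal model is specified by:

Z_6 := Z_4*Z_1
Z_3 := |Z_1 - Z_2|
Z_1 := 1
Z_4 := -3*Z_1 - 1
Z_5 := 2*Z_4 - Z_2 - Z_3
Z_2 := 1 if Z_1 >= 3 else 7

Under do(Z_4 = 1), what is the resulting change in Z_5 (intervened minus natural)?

10

Intervening sets Z_4 = 1 and removes its equation (Z_4 := -3*Z_1 - 1).
Z_2 = 1 if Z_1 >= 3 else 7  [with Z_1=1]  = 7
Z_3 = |Z_1 - Z_2|  [with Z_1=1, Z_2=7]  = 6
Z_5 = 2*Z_4 - Z_2 - Z_3  [with Z_4=1, Z_2=7, Z_3=6]  = -11
Without intervention: Z_2 = 1 if Z_1 >= 3 else 7  [with Z_1=1]  = 7; Z_3 = |Z_1 - Z_2|  [with Z_1=1, Z_2=7]  = 6; Z_4 = -3*Z_1 - 1  [with Z_1=1]  = -4; Z_5 = 2*Z_4 - Z_2 - Z_3  [with Z_4=-4, Z_2=7, Z_3=6]  = -21.
Change = -11 − (-21) = 10.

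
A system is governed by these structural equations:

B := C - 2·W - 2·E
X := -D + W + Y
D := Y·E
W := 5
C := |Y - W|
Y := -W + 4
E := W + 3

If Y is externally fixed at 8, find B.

do(Y=8) replaces the equation Y := -W + 4 with the constant Y = 8.
C = |Y - W|  [with Y=8, W=5]  = 3
E = W + 3  [with W=5]  = 8
B = C - 2·W - 2·E  [with C=3, W=5, E=8]  = -23

-23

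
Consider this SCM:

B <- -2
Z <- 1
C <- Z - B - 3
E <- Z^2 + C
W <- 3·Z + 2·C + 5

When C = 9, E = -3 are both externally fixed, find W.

Setting C = 9, E = -3 by intervention discards those variables' equations.
W = 3·Z + 2·C + 5  [with Z=1, C=9]  = 26

26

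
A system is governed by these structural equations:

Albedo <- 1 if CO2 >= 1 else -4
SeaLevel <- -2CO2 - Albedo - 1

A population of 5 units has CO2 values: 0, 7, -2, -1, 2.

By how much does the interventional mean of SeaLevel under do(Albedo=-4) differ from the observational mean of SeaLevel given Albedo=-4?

-4.4

The intervention sets Albedo=-4 in all 5 units regardless of CO2. Recomputing SeaLevel per unit gives 3, -11, 7, 5, -1; average 0.6.
Observing Albedo=-4 restricts to units where Albedo's equation naturally yields -4: CO2 ∈ {0, -2, -1}. In that subpopulation SeaLevel = 3, 7, 5, mean 5.
Difference = 0.6 − 5 = -4.4.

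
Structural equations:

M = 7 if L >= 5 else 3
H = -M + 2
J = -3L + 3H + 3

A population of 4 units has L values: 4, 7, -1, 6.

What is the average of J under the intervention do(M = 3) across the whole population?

-12

The intervention sets M=3 in all 4 units regardless of L. Recomputing J per unit gives -12, -21, 3, -18; average -12.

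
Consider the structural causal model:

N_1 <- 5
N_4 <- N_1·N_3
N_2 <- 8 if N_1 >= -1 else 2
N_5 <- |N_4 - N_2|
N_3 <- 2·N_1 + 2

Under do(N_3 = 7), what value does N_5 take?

27

do(N_3=7) replaces the equation N_3 <- 2·N_1 + 2 with the constant N_3 = 7.
N_2 = 8 if N_1 >= -1 else 2  [with N_1=5]  = 8
N_4 = N_1·N_3  [with N_1=5, N_3=7]  = 35
N_5 = |N_4 - N_2|  [with N_4=35, N_2=8]  = 27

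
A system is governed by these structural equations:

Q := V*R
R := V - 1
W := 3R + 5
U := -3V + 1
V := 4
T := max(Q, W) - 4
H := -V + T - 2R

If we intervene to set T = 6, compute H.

-4

Intervening sets T = 6 and removes its equation (T := max(Q, W) - 4).
R = V - 1  [with V=4]  = 3
H = -V + T - 2R  [with V=4, T=6, R=3]  = -4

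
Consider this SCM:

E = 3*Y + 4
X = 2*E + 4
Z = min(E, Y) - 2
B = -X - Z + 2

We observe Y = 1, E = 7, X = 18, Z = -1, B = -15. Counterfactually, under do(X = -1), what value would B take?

4

do(X=-1) replaces the equation X = 2*E + 4 with the constant X = -1.
E = 3*Y + 4  [with Y=1]  = 7
Z = min(E, Y) - 2  [with E=7, Y=1]  = -1
B = -X - Z + 2  [with X=-1, Z=-1]  = 4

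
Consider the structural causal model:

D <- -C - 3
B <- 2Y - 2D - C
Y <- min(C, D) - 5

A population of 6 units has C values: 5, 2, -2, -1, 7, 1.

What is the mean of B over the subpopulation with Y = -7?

Conditioning on Y=-7 selects the 2 unit(s) with C ∈ {-2, -1}. Their B values: -10, -9. Mean = -9.5.

-9.5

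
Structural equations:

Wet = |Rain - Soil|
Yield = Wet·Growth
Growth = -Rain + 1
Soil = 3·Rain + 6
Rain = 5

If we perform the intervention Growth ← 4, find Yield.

64

Intervening sets Growth = 4 and removes its equation (Growth = -Rain + 1).
Soil = 3·Rain + 6  [with Rain=5]  = 21
Wet = |Rain - Soil|  [with Rain=5, Soil=21]  = 16
Yield = Wet·Growth  [with Wet=16, Growth=4]  = 64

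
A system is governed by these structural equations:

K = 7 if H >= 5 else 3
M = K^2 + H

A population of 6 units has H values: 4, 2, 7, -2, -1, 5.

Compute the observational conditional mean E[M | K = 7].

55

Conditioning on K=7 selects the 2 unit(s) with H ∈ {7, 5}. Their M values: 56, 54. Mean = 55.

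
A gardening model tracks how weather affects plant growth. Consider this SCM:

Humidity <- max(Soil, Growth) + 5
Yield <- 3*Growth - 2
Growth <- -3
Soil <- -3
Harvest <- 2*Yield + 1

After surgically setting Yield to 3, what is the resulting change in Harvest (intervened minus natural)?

Intervening sets Yield = 3 and removes its equation (Yield <- 3*Growth - 2).
Harvest = 2*Yield + 1  [with Yield=3]  = 7
Without intervention: Yield = 3*Growth - 2  [with Growth=-3]  = -11; Harvest = 2*Yield + 1  [with Yield=-11]  = -21.
Change = 7 − (-21) = 28.

28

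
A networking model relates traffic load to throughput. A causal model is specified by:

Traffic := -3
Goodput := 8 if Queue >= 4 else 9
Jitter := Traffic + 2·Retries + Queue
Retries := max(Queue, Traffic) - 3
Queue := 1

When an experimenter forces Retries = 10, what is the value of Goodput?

9

do(Retries=10) replaces the equation Retries := max(Queue, Traffic) - 3 with the constant Retries = 10.
Goodput is not downstream of the intervention, so its value is determined by the original equations.
Goodput = 8 if Queue >= 4 else 9  [with Queue=1]  = 9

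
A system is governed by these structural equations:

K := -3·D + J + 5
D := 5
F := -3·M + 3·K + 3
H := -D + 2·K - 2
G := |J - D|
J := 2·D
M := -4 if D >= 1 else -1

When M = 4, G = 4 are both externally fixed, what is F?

-9

Setting M = 4, G = 4 by intervention discards those variables' equations.
J = 2·D  [with D=5]  = 10
K = -3·D + J + 5  [with D=5, J=10]  = 0
F = -3·M + 3·K + 3  [with M=4, K=0]  = -9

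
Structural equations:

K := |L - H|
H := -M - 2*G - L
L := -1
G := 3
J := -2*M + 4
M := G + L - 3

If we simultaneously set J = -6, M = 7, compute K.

11

Under do(J = -6, M = 7), each intervened variable's structural equation is replaced by its fixed value.
H = -M - 2*G - L  [with M=7, G=3, L=-1]  = -12
K = |L - H|  [with L=-1, H=-12]  = 11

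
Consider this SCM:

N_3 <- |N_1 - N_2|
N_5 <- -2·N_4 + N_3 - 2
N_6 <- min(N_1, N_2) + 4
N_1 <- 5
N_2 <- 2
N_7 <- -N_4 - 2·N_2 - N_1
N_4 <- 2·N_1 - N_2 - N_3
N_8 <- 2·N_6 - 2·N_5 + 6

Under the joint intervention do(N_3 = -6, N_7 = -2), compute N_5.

Setting N_3 = -6, N_7 = -2 by intervention discards those variables' equations.
N_4 = 2·N_1 - N_2 - N_3  [with N_1=5, N_2=2, N_3=-6]  = 14
N_5 = -2·N_4 + N_3 - 2  [with N_4=14, N_3=-6]  = -36

-36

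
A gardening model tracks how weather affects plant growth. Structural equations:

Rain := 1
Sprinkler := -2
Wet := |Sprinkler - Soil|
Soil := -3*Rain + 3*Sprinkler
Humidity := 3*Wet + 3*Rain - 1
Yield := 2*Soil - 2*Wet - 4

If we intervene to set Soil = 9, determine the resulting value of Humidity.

do(Soil=9) replaces the equation Soil := -3*Rain + 3*Sprinkler with the constant Soil = 9.
Wet = |Sprinkler - Soil|  [with Sprinkler=-2, Soil=9]  = 11
Humidity = 3*Wet + 3*Rain - 1  [with Wet=11, Rain=1]  = 35

35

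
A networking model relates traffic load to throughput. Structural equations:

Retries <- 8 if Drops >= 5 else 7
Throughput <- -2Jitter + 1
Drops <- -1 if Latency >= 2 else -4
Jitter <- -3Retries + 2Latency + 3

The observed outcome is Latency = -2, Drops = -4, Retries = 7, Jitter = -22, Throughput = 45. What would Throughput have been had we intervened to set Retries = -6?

-33

do(Retries=-6) replaces the equation Retries <- 8 if Drops >= 5 else 7 with the constant Retries = -6.
Jitter = -3Retries + 2Latency + 3  [with Retries=-6, Latency=-2]  = 17
Throughput = -2Jitter + 1  [with Jitter=17]  = -33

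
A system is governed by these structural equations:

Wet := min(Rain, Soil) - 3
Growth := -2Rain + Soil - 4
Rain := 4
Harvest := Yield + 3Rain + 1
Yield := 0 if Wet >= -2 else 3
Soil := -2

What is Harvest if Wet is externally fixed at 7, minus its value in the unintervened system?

The intervention breaks the incoming arrows to Wet: Wet := min(Rain, Soil) - 3 no longer applies, and Wet = 7.
Yield = 0 if Wet >= -2 else 3  [with Wet=7]  = 0
Harvest = Yield + 3Rain + 1  [with Yield=0, Rain=4]  = 13
Without intervention: Wet = min(Rain, Soil) - 3  [with Rain=4, Soil=-2]  = -5; Yield = 0 if Wet >= -2 else 3  [with Wet=-5]  = 3; Harvest = Yield + 3Rain + 1  [with Yield=3, Rain=4]  = 16.
Change = 13 − 16 = -3.

-3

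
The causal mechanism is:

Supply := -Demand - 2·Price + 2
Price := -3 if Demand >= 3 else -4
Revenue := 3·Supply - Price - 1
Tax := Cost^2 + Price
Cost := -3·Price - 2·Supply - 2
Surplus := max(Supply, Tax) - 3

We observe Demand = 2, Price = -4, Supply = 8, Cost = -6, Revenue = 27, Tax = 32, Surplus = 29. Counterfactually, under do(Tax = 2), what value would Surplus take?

Intervening sets Tax = 2 and removes its equation (Tax := Cost^2 + Price).
Price = -3 if Demand >= 3 else -4  [with Demand=2]  = -4
Supply = -Demand - 2·Price + 2  [with Demand=2, Price=-4]  = 8
Surplus = max(Supply, Tax) - 3  [with Supply=8, Tax=2]  = 5

5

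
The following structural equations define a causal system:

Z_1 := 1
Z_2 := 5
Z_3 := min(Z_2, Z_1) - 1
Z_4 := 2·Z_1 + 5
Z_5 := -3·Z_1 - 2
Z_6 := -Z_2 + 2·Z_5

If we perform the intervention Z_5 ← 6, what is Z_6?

The intervention breaks the incoming arrows to Z_5: Z_5 := -3·Z_1 - 2 no longer applies, and Z_5 = 6.
Z_6 = -Z_2 + 2·Z_5  [with Z_2=5, Z_5=6]  = 7

7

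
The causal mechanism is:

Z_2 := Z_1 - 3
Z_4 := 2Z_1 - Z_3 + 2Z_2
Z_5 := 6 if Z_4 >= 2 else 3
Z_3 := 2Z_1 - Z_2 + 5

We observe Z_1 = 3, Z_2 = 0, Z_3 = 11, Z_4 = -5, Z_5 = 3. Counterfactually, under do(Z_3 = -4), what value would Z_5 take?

do(Z_3=-4) replaces the equation Z_3 := 2Z_1 - Z_2 + 5 with the constant Z_3 = -4.
Z_2 = Z_1 - 3  [with Z_1=3]  = 0
Z_4 = 2Z_1 - Z_3 + 2Z_2  [with Z_1=3, Z_3=-4, Z_2=0]  = 10
Z_5 = 6 if Z_4 >= 2 else 3  [with Z_4=10]  = 6

6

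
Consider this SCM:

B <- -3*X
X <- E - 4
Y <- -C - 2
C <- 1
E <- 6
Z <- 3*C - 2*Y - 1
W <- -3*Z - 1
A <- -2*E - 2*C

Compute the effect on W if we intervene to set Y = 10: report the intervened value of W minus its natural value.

The intervention breaks the incoming arrows to Y: Y <- -C - 2 no longer applies, and Y = 10.
Z = 3*C - 2*Y - 1  [with C=1, Y=10]  = -18
W = -3*Z - 1  [with Z=-18]  = 53
Without intervention: Y = -C - 2  [with C=1]  = -3; Z = 3*C - 2*Y - 1  [with C=1, Y=-3]  = 8; W = -3*Z - 1  [with Z=8]  = -25.
Change = 53 − (-25) = 78.

78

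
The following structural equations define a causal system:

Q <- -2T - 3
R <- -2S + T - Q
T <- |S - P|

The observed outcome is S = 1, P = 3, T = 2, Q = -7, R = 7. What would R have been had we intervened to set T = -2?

do(T=-2) replaces the equation T <- |S - P| with the constant T = -2.
Q = -2T - 3  [with T=-2]  = 1
R = -2S + T - Q  [with S=1, T=-2, Q=1]  = -5

-5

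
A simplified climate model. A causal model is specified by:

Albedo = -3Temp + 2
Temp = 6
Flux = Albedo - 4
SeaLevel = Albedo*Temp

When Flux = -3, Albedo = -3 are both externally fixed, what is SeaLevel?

-18

Setting Flux = -3, Albedo = -3 by intervention discards those variables' equations.
SeaLevel = Albedo*Temp  [with Albedo=-3, Temp=6]  = -18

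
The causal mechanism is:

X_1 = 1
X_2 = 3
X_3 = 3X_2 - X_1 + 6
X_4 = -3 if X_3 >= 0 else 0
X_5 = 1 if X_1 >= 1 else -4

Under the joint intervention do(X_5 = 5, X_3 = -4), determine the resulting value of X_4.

0

Under do(X_5 = 5, X_3 = -4), each intervened variable's structural equation is replaced by its fixed value.
X_4 = -3 if X_3 >= 0 else 0  [with X_3=-4]  = 0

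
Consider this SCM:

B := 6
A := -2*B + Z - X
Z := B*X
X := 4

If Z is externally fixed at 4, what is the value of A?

-12

The intervention breaks the incoming arrows to Z: Z := B*X no longer applies, and Z = 4.
A = -2*B + Z - X  [with B=6, Z=4, X=4]  = -12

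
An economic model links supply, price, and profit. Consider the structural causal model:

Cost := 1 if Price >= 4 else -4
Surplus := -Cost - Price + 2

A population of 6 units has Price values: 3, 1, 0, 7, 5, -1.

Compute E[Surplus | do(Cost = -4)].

do(Cost=-4) breaks Cost's dependence on Price. With Cost=-4 fixed, Surplus across the units is 3, 5, 6, -1, 1, 7, mean 3.5.

3.5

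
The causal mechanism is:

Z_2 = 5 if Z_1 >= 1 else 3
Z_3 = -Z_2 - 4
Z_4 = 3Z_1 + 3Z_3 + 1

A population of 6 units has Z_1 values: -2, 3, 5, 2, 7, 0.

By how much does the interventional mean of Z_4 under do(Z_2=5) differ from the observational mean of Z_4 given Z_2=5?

do(Z_2=5) breaks Z_2's dependence on Z_1. With Z_2=5 fixed, Z_4 across the units is -32, -17, -11, -20, -5, -26, mean -18.5.
Observing Z_2=5 restricts to units where Z_2's equation naturally yields 5: Z_1 ∈ {3, 5, 2, 7}. In that subpopulation Z_4 = -17, -11, -20, -5, mean -13.25.
Difference = -18.5 − (-13.25) = -5.25.

-5.25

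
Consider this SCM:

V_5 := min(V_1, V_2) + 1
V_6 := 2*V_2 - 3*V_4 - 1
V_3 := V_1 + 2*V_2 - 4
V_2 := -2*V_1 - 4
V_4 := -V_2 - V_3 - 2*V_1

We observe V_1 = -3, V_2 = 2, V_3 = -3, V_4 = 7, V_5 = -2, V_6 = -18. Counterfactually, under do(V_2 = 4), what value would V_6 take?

Under do(V_2=4), the mechanism V_2 := -2*V_1 - 4 is discarded; V_2 is fixed at 4.
V_3 = V_1 + 2*V_2 - 4  [with V_1=-3, V_2=4]  = 1
V_4 = -V_2 - V_3 - 2*V_1  [with V_2=4, V_3=1, V_1=-3]  = 1
V_6 = 2*V_2 - 3*V_4 - 1  [with V_2=4, V_4=1]  = 4

4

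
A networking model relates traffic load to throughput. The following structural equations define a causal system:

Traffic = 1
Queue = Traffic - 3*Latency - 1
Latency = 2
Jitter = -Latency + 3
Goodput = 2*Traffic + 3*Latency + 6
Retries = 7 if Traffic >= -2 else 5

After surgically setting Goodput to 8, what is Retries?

7

do(Goodput=8) replaces the equation Goodput = 2*Traffic + 3*Latency + 6 with the constant Goodput = 8.
No directed path runs from Goodput to Retries, so Retries keeps its natural value.
Retries = 7 if Traffic >= -2 else 5  [with Traffic=1]  = 7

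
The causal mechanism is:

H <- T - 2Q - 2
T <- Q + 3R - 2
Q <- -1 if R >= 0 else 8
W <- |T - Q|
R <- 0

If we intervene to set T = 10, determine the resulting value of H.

The intervention breaks the incoming arrows to T: T <- Q + 3R - 2 no longer applies, and T = 10.
Q = -1 if R >= 0 else 8  [with R=0]  = -1
H = T - 2Q - 2  [with T=10, Q=-1]  = 10

10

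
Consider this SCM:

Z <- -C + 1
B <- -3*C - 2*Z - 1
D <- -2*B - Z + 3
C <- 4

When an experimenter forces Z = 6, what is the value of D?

47

Under do(Z=6), the mechanism Z <- -C + 1 is discarded; Z is fixed at 6.
B = -3*C - 2*Z - 1  [with C=4, Z=6]  = -25
D = -2*B - Z + 3  [with B=-25, Z=6]  = 47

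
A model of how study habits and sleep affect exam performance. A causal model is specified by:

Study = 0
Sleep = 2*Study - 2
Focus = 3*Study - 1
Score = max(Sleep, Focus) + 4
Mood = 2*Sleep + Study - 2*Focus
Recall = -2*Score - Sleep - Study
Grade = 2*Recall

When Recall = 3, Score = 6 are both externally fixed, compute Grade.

6

Under do(Recall = 3, Score = 6), each intervened variable's structural equation is replaced by its fixed value.
Grade = 2*Recall  [with Recall=3]  = 6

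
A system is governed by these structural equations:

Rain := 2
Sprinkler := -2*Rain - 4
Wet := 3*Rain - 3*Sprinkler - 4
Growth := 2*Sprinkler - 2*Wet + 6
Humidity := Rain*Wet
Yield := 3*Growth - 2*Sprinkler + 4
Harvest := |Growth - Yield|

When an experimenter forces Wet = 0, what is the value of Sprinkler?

Under do(Wet=0), the mechanism Wet := 3*Rain - 3*Sprinkler - 4 is discarded; Wet is fixed at 0.
Since Sprinkler is not a descendant of the intervened variable, it is unaffected.
Sprinkler = -2*Rain - 4  [with Rain=2]  = -8

-8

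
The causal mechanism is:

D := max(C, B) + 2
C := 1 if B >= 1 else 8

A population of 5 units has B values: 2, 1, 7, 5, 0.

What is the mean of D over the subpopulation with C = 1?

5.75

Conditioning on C=1 selects the 4 unit(s) with B ∈ {2, 1, 7, 5}. Their D values: 4, 3, 9, 7. Mean = 5.75.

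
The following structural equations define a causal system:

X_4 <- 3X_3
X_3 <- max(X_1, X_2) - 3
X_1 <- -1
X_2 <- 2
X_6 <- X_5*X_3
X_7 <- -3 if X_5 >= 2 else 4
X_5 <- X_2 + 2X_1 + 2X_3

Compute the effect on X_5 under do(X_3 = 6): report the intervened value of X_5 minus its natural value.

14

do(X_3=6) replaces the equation X_3 <- max(X_1, X_2) - 3 with the constant X_3 = 6.
X_5 = X_2 + 2X_1 + 2X_3  [with X_2=2, X_1=-1, X_3=6]  = 12
Without intervention: X_3 = max(X_1, X_2) - 3  [with X_1=-1, X_2=2]  = -1; X_5 = X_2 + 2X_1 + 2X_3  [with X_2=2, X_1=-1, X_3=-1]  = -2.
Change = 12 − (-2) = 14.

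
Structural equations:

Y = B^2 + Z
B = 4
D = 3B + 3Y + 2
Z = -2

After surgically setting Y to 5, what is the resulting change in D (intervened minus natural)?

-27

The intervention breaks the incoming arrows to Y: Y = B^2 + Z no longer applies, and Y = 5.
D = 3B + 3Y + 2  [with B=4, Y=5]  = 29
Without intervention: Y = B^2 + Z  [with B=4, Z=-2]  = 14; D = 3B + 3Y + 2  [with B=4, Y=14]  = 56.
Change = 29 − 56 = -27.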